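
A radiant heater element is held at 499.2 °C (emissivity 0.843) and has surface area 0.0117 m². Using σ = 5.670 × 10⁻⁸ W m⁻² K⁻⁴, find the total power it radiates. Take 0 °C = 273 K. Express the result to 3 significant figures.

T = 499.2 °C + 273 = 772.2 K.
Area A = 0.0117 m².
P = εσAT⁴ = 0.843 × 5.670×10⁻⁸ × 0.0117 × (772.2)⁴ = 199 W.

P ≈ 199 W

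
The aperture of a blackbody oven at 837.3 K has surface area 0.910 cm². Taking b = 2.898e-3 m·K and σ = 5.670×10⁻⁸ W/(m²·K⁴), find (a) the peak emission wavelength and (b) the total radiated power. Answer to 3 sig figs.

λ_max ≈ 3.46 μm; P ≈ 2.54 W

(a) λ_max = b/T = 2.898×10⁻³/837.3 = 3.461×10⁻⁶ m = 3.46 μm.
Area A = 0.910 cm² = 9.10×10⁻⁵ m².
(b) P = σAT⁴ = 5.670×10⁻⁸×9.10×10⁻⁵×(837.3)⁴ = 2.54 W.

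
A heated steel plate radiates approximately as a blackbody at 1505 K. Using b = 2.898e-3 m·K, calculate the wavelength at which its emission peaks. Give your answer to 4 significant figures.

λ_max ≈ 1926 nm

Wien's displacement law: λ_max = b/T = (2.898×10⁻³ m·K)/(1505 K) = 1.9256×10⁻⁶ m.
That is 1926 nm, in the infrared range.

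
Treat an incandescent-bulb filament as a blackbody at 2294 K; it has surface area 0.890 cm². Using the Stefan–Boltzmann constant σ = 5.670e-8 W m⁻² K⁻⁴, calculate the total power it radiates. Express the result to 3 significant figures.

Area A = 0.890 cm² = 8.90×10⁻⁵ m².
P = σAT⁴ = 5.670×10⁻⁸ × 8.90×10⁻⁵ × (2294)⁴ = 140 W.

P ≈ 140 W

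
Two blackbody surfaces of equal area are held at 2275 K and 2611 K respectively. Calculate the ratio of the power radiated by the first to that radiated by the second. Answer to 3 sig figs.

P₁/P₂ ≈ 0.576

With equal areas, P₁/P₂ = (T₁/T₂)⁴ = (2275/2611)⁴ = 0.576.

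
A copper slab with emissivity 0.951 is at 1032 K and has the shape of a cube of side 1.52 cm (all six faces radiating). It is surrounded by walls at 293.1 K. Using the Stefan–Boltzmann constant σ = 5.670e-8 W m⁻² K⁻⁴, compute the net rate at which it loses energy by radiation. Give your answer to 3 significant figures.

Area A = 6s² = 6×(0.0152 m)² = 1.38624×10⁻³ m².
Net radiated power P_net = εσA(T⁴ − T₀⁴) = 0.951×5.670×10⁻⁸×1.38624×10⁻³×(1032⁴ − 293.1⁴).
T⁴ − T₀⁴ = 1.13428×10¹² − 7.38012×10⁹ = 1.12690×10¹² K⁴, so P_net = 84.2 W.

Net loss ≈ 84.2 W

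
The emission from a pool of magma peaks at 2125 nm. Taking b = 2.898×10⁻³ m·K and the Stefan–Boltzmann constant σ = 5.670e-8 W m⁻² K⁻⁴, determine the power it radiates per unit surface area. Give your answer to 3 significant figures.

Wien's law: T = b/λ_max = 2.898×10⁻³/2.125×10⁻⁶ = 1363.76 K.
Then I = σT⁴ = 5.670×10⁻⁸×(1363.76)⁴ = 1.96×10⁵ W/m².

I ≈ 1.96×10⁵ W/m²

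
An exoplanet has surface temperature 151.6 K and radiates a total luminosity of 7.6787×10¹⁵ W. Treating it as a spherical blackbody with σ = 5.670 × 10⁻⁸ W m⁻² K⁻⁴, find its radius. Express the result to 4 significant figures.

L = 4πR²σT⁴ ⇒ R = √(L/(4πσT⁴)).
σT⁴ = 29.9488 W/m², so R = √(7.6787×10¹⁵/(4π×29.9488)) = 4.517×10⁶ m.

R ≈ 4.517×10⁶ m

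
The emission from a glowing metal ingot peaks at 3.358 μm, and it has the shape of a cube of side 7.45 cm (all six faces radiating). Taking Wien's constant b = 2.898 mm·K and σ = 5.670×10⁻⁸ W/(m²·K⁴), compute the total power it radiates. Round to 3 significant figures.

P ≈ 1.05×10³ W

Wien's law: T = b/λ_max = 2.898×10⁻³/3.358×10⁻⁶ = 863.014 K.
Area A = 6s² = 6×(0.0745 m)² = 0.0333015 m².
Then P = σAT⁴ = 5.670×10⁻⁸×0.0333015×(863.014)⁴ = 1.05×10³ W.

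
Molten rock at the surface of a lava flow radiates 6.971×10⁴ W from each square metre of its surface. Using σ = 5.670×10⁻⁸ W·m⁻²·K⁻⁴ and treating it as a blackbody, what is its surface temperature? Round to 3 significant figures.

I = σT⁴, so T = (I/σ)^(1/4) = (6.971×10⁴/(5.670×10⁻⁸))^(1/4) = 1.05×10³ K.

T ≈ 1.05×10³ K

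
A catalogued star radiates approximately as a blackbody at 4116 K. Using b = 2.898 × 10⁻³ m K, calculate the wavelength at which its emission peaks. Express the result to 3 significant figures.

Wien's displacement law: λ_max = b/T = (2.898×10⁻³ m·K)/(4116 K) = 7.041×10⁻⁷ m.
That is 704 nm, in the visible range.

λ_max ≈ 704 nm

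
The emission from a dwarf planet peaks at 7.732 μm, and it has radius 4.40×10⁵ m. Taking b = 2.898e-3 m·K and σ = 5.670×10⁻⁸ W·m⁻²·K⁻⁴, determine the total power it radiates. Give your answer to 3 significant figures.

P ≈ 2.72×10¹⁵ W

Wien's law: T = b/λ_max = 2.898×10⁻³/7.732×10⁻⁶ = 374.806 K.
Surface area A = 4πR² = 4π(4.40×10⁵ m)² = 2.43285×10¹² m².
Then P = σAT⁴ = 5.670×10⁻⁸×2.43285×10¹²×(374.806)⁴ = 2.72×10¹⁵ W.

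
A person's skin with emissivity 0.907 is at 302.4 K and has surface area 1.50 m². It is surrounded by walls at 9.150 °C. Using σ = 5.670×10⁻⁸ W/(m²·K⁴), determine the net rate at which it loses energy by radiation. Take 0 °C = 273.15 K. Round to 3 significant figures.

Surroundings: T = 9.150 °C + 273.15 = 282.300 K.
Area A = 1.50 m².
Net radiated power P_net = εσA(T⁴ − T₀⁴) = 0.907×5.670×10⁻⁸×1.50×(302.4⁴ − 282.300⁴).
T⁴ − T₀⁴ = 8.36233×10⁹ − 6.35102×10⁹ = 2.01131×10⁹ K⁴, so P_net = 155 W.

Net loss ≈ 155 W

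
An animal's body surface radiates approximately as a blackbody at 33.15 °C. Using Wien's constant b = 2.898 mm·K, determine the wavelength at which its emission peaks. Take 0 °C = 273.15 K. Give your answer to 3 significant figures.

T = 33.15 °C + 273.15 = 306.30 K.
Wien's displacement law: λ_max = b/T = (2.898×10⁻³ m·K)/(306.30 K) = 9.461×10⁻⁶ m.
That is 9.46 μm, in the infrared range.

λ_max ≈ 9.46 μm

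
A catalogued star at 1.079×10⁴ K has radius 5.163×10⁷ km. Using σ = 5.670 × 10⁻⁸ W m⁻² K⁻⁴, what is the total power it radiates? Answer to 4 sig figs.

P ≈ 2.574×10³¹ W

Surface area A = 4πR² = 4π(5.163×10¹⁰ m)² = 3.34976×10²² m².
P = σAT⁴ = 5.670×10⁻⁸ × 3.34976×10²² × (1.079×10⁴)⁴ = 2.574×10³¹ W.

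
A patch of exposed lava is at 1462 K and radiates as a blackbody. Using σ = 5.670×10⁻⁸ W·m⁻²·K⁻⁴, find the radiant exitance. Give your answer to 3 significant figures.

Stefan–Boltzmann: I = σT⁴ = 5.670×10⁻⁸ × (1462)⁴ = 2.59×10⁵ W/m².

I ≈ 2.59×10⁵ W/m²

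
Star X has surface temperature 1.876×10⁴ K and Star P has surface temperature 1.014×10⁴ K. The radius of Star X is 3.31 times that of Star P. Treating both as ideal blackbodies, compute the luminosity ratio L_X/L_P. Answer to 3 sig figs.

L_X/L_P ≈ 128

L ∝ R²T⁴, so L_X/L_P = (R_X/R_P)²(T_X/T_P)⁴ = (3.31)² × (1.876×10⁴/1.014×10⁴)⁴ = 10.9561 × 11.7160 = 128.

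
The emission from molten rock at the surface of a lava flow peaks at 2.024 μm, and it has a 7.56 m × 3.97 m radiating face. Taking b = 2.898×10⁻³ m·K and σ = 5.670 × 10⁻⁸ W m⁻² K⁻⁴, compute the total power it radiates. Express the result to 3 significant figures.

P ≈ 7.15×10⁶ W

Wien's law: T = b/λ_max = 2.898×10⁻³/2.024×10⁻⁶ = 1431.82 K.
Area A = 7.56 × 3.97 = 30.0132 m².
Then P = σAT⁴ = 5.670×10⁻⁸×30.0132×(1431.82)⁴ = 7.15×10⁶ W.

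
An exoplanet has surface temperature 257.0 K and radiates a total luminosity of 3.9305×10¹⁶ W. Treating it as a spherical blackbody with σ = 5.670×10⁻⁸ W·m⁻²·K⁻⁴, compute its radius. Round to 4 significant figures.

L = 4πR²σT⁴ ⇒ R = √(L/(4πσT⁴)).
σT⁴ = 247.352 W/m², so R = √(3.9305×10¹⁶/(4π×247.352)) = 3.556×10⁶ m.

R ≈ 3.556×10⁶ m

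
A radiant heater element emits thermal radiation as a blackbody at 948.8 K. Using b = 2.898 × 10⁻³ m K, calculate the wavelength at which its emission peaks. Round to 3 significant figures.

Wien's displacement law: λ_max = b/T = (2.898×10⁻³ m·K)/(948.8 K) = 3.054×10⁻⁶ m.
That is 3.05 μm, in the infrared range.

λ_max ≈ 3.05 μm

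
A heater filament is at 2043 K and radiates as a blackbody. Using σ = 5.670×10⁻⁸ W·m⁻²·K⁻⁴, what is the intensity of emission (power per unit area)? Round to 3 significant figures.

Stefan–Boltzmann: I = σT⁴ = 5.670×10⁻⁸ × (2043)⁴ = 9.88×10⁵ W/m².

I ≈ 9.88×10⁵ W/m²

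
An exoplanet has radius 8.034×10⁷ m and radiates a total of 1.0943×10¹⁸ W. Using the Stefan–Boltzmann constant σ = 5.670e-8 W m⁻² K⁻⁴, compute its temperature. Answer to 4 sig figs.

Surface area A = 4πR² = 4π(8.034×10⁷ m)² = 8.11098×10¹⁶ m².
P = σAT⁴ ⇒ T = (P/(σA))^(1/4) = (1.0943×10¹⁸/(5.670×10⁻⁸×8.11098×10¹⁶))^(1/4) = 124.2 K.

T ≈ 124.2 K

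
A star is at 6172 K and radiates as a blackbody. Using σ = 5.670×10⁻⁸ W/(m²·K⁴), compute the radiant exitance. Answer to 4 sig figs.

Stefan–Boltzmann: I = σT⁴ = 5.670×10⁻⁸ × (6172)⁴ = 8.228×10⁷ W/m².

I ≈ 8.228×10⁷ W/m²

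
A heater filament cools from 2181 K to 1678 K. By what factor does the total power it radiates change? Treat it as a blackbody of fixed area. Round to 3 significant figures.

P ∝ T⁴, so P₂/P₁ = (T₂/T₁)⁴ = (1678/2181)⁴ = (0.769372)⁴ = 0.350.

P₂/P₁ ≈ 0.350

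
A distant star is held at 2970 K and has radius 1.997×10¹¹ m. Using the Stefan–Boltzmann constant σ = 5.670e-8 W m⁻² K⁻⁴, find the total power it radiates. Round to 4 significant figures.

P ≈ 2.211×10³⁰ W

Surface area A = 4πR² = 4π(1.997×10¹¹ m)² = 5.01148×10²³ m².
P = σAT⁴ = 5.670×10⁻⁸ × 5.01148×10²³ × (2970)⁴ = 2.211×10³⁰ W.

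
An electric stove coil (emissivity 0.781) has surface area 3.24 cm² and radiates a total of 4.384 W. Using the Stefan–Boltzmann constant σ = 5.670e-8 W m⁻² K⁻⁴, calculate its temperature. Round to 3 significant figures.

Area A = 3.24 cm² = 3.24×10⁻⁴ m².
P = εσAT⁴ ⇒ T = (P/(εσA))^(1/4) = (4.384/(0.781×5.670×10⁻⁸×3.24×10⁻⁴))^(1/4) = 743 K.

T ≈ 743 K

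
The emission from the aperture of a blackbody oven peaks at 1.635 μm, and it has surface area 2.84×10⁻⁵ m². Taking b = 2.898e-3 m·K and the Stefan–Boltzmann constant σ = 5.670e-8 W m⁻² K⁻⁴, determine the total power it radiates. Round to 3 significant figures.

Wien's law: T = b/λ_max = 2.898×10⁻³/1.635×10⁻⁶ = 1772.48 K.
Area A = 2.84×10⁻⁵ m².
Then P = σAT⁴ = 5.670×10⁻⁸×2.84×10⁻⁵×(1772.48)⁴ = 15.9 W.

P ≈ 15.9 W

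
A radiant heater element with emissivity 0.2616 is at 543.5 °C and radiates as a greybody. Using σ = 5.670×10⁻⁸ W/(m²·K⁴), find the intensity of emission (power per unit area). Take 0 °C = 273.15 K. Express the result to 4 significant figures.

I ≈ 6597 W/m²

T = 543.5 °C + 273.15 = 816.65 K.
Stefan–Boltzmann: I = εσT⁴ = 0.2616 × 5.670×10⁻⁸ × (816.65)⁴ = 6597 W/m².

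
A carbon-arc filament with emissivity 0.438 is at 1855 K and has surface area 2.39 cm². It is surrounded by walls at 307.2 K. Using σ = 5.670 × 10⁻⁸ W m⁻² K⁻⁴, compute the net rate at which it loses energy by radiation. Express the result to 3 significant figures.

Area A = 2.39 cm² = 2.39×10⁻⁴ m².
Net radiated power P_net = εσA(T⁴ − T₀⁴) = 0.438×5.670×10⁻⁸×2.39×10⁻⁴×(1855⁴ − 307.2⁴).
T⁴ − T₀⁴ = 1.18407×10¹³ − 8.90604×10⁹ = 1.18318×10¹³ K⁴, so P_net = 70.2 W.

Net loss ≈ 70.2 W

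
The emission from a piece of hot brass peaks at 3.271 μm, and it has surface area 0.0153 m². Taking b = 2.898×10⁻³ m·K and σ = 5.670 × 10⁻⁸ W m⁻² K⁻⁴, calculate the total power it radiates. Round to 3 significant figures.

Wien's law: T = b/λ_max = 2.898×10⁻³/3.271×10⁻⁶ = 885.968 K.
Area A = 0.0153 m².
Then P = σAT⁴ = 5.670×10⁻⁸×0.0153×(885.968)⁴ = 534 W.

P ≈ 534 W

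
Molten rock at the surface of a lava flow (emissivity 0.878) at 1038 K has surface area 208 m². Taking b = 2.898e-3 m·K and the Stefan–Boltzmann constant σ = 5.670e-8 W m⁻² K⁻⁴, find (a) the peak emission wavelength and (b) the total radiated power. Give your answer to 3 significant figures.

(a) λ_max = b/T = 2.898×10⁻³/1038 = 2.792×10⁻⁶ m = 2.79 μm.
Area A = 208 m².
(b) P = εσAT⁴ = 0.878×5.670×10⁻⁸×208×(1038)⁴ = 1.20×10⁷ W.

λ_max ≈ 2.79 μm; P ≈ 1.20×10⁷ W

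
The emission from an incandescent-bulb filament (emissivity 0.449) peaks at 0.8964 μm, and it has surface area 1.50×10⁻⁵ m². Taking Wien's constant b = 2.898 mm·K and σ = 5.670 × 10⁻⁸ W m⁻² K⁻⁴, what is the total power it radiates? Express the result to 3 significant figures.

P ≈ 41.7 W

Wien's law: T = b/λ_max = 2.898×10⁻³/8.964×10⁻⁷ = 3232.93 K.
Area A = 1.50×10⁻⁵ m².
Then P = εσAT⁴ = 0.449×5.670×10⁻⁸×1.50×10⁻⁵×(3232.93)⁴ = 41.7 W.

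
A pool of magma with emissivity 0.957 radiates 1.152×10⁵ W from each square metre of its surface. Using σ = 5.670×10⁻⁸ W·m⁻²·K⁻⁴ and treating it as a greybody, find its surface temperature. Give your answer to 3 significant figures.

I = εσT⁴, so T = (I/εσ)^(1/4) = (1.152×10⁵/(0.957×5.670×10⁻⁸))^(1/4) = 1.21×10³ K.

T ≈ 1.21×10³ K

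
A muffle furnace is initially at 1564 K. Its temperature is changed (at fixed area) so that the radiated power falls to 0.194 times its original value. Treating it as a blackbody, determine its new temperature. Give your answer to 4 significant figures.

T₂ ≈ 1038 K

P ∝ T⁴, so T₂/T₁ = (P₂/P₁)^(1/4) = (0.194)^(1/4) = 0.663667.
T₂ = 1564 × 0.663667 = 1038 K.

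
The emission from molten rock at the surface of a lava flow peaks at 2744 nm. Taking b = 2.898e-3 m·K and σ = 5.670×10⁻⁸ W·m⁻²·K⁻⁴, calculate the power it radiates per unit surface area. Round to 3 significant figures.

Wien's law: T = b/λ_max = 2.898×10⁻³/2.744×10⁻⁶ = 1056.12 K.
Then I = σT⁴ = 5.670×10⁻⁸×(1056.12)⁴ = 7.05×10⁴ W/m².

I ≈ 7.05×10⁴ W/m²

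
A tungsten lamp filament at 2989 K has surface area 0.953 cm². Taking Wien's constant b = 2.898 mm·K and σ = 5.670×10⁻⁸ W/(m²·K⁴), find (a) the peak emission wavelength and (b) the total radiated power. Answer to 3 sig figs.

λ_max ≈ 970 nm; P ≈ 431 W

(a) λ_max = b/T = 2.898×10⁻³/2989 = 9.696×10⁻⁷ m = 970 nm.
Area A = 0.953 cm² = 9.53×10⁻⁵ m².
(b) P = σAT⁴ = 5.670×10⁻⁸×9.53×10⁻⁵×(2989)⁴ = 431 W.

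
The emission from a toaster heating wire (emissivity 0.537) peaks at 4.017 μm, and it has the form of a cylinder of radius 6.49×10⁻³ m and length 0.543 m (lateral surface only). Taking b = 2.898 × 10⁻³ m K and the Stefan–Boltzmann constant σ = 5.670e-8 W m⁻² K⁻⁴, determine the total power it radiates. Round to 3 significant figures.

Wien's law: T = b/λ_max = 2.898×10⁻³/4.017×10⁻⁶ = 721.434 K.
Lateral area A = 2πrL = 2π×6.49×10⁻³×0.543 = 0.0221424 m².
Then P = εσAT⁴ = 0.537×5.670×10⁻⁸×0.0221424×(721.434)⁴ = 183 W.

P ≈ 183 W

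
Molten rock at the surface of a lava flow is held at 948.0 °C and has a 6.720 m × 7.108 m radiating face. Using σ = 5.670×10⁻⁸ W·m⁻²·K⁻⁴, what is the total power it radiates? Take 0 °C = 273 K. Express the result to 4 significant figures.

T = 948.0 °C + 273 = 1221.0 K.
Area A = 6.720 × 7.108 = 47.7658 m².
P = σAT⁴ = 5.670×10⁻⁸ × 47.7658 × (1221.0)⁴ = 6.020×10⁶ W.

P ≈ 6.020×10⁶ W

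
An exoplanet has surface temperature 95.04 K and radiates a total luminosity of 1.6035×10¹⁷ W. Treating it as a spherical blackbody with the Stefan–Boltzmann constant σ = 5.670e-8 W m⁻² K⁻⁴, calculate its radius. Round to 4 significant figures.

R ≈ 5.252×10⁷ m

L = 4πR²σT⁴ ⇒ R = √(L/(4πσT⁴)).
σT⁴ = 4.62603 W/m², so R = √(1.6035×10¹⁷/(4π×4.62603)) = 5.252×10⁷ m.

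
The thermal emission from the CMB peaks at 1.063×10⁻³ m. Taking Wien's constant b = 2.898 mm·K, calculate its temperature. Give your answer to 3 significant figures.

T ≈ 2.73 K

Wien's law gives T = b/λ_max = (2.898×10⁻³ m·K)/(1.063×10⁻³ m) = 2.73 K.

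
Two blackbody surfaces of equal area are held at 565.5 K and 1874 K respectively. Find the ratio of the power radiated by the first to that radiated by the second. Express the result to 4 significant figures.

P₁/P₂ ≈ 8.292×10⁻³

With equal areas, P₁/P₂ = (T₁/T₂)⁴ = (565.5/1874)⁴ = 8.292×10⁻³.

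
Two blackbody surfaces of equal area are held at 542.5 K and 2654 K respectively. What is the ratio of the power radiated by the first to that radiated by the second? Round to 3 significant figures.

P₁/P₂ ≈ 1.75×10⁻³

With equal areas, P₁/P₂ = (T₁/T₂)⁴ = (542.5/2654)⁴ = 1.75×10⁻³.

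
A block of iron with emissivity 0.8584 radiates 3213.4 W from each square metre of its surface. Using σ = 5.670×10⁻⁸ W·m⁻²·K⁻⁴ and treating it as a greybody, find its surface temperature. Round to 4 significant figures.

T ≈ 506.9 K

I = εσT⁴, so T = (I/εσ)^(1/4) = (3213.4/(0.8584×5.670×10⁻⁸))^(1/4) = 506.9 K.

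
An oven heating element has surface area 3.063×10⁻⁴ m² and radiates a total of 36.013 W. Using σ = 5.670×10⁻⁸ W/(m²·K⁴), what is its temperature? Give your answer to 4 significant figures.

Area A = 3.063×10⁻⁴ m².
P = σAT⁴ ⇒ T = (P/(σA))^(1/4) = (36.013/(5.670×10⁻⁸×3.063×10⁻⁴))^(1/4) = 1200 K.

T ≈ 1200 K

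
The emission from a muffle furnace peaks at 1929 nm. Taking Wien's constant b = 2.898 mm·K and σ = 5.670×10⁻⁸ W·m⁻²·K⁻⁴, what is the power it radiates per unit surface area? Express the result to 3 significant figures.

I ≈ 2.89×10⁵ W/m²

Wien's law: T = b/λ_max = 2.898×10⁻³/1.929×10⁻⁶ = 1502.33 K.
Then I = σT⁴ = 5.670×10⁻⁸×(1502.33)⁴ = 2.89×10⁵ W/m².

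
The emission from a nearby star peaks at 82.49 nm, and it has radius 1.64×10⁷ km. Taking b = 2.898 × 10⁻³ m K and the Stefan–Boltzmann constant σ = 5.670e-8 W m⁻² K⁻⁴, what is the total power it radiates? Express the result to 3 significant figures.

Wien's law: T = b/λ_max = 2.898×10⁻³/8.249×10⁻⁸ = 35131.5 K.
Surface area A = 4πR² = 4π(1.64×10¹⁰ m)² = 3.37985×10²¹ m².
Then P = σAT⁴ = 5.670×10⁻⁸×3.37985×10²¹×(35131.5)⁴ = 2.92×10³² W.

P ≈ 2.92×10³² W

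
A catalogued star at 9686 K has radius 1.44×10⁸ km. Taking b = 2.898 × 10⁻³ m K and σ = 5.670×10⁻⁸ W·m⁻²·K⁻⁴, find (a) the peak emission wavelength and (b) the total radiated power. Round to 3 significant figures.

λ_max ≈ 299 nm; P ≈ 1.30×10³² W

(a) λ_max = b/T = 2.898×10⁻³/9686 = 2.992×10⁻⁷ m = 299 nm.
Surface area A = 4πR² = 4π(1.44×10¹¹ m)² = 2.60576×10²³ m².
(b) P = σAT⁴ = 5.670×10⁻⁸×2.60576×10²³×(9686)⁴ = 1.30×10³² W.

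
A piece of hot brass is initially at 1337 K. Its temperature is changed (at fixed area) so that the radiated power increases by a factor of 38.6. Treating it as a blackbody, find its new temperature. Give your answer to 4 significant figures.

P ∝ T⁴, so T₂/T₁ = (P₂/P₁)^(1/4) = (38.6)^(1/4) = 2.49257.
T₂ = 1337 × 2.49257 = 3333 K.

T₂ ≈ 3333 K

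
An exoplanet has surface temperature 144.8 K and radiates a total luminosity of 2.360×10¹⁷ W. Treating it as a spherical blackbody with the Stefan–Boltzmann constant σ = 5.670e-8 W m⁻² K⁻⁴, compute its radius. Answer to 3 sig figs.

L = 4πR²σT⁴ ⇒ R = √(L/(4πσT⁴)).
σT⁴ = 24.9263 W/m², so R = √(2.360×10¹⁷/(4π×24.9263)) = 2.74×10⁷ m.

R ≈ 2.74×10⁷ m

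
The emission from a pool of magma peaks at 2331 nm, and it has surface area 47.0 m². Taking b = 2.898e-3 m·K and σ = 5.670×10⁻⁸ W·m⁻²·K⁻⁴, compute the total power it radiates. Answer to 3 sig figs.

P ≈ 6.37×10⁶ W

Wien's law: T = b/λ_max = 2.898×10⁻³/2.331×10⁻⁶ = 1243.24 K.
Area A = 47.0 m².
Then P = σAT⁴ = 5.670×10⁻⁸×47.0×(1243.24)⁴ = 6.37×10⁶ W.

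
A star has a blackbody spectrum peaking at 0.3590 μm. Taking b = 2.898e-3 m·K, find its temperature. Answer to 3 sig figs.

T ≈ 8.07×10³ K

Wien's law gives T = b/λ_max = (2.898×10⁻³ m·K)/(3.590×10⁻⁷ m) = 8.07×10³ K.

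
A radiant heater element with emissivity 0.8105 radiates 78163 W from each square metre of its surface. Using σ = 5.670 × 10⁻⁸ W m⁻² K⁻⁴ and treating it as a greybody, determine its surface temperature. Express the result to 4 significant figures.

T ≈ 1142 K

I = εσT⁴, so T = (I/εσ)^(1/4) = (78163/(0.8105×5.670×10⁻⁸))^(1/4) = 1142 K.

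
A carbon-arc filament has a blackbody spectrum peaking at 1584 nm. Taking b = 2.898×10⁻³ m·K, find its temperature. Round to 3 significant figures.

T ≈ 1.83×10³ K

Wien's law gives T = b/λ_max = (2.898×10⁻³ m·K)/(1.584×10⁻⁶ m) = 1.83×10³ K.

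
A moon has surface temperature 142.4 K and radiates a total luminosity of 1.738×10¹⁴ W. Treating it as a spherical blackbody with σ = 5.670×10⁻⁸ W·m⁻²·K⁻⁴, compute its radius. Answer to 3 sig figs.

L = 4πR²σT⁴ ⇒ R = √(L/(4πσT⁴)).
σT⁴ = 23.3143 W/m², so R = √(1.738×10¹⁴/(4π×23.3143)) = 7.70×10⁵ m.

R ≈ 7.70×10⁵ m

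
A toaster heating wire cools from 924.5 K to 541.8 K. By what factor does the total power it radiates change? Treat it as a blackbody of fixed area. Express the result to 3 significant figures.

P₂/P₁ ≈ 0.118

P ∝ T⁴, so P₂/P₁ = (T₂/T₁)⁴ = (541.8/924.5)⁴ = (0.586047)⁴ = 0.118.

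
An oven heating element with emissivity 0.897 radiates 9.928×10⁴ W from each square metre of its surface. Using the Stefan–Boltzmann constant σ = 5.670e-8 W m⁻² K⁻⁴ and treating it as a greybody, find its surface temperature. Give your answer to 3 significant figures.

I = εσT⁴, so T = (I/εσ)^(1/4) = (9.928×10⁴/(0.897×5.670×10⁻⁸))^(1/4) = 1.18×10³ K.

T ≈ 1.18×10³ K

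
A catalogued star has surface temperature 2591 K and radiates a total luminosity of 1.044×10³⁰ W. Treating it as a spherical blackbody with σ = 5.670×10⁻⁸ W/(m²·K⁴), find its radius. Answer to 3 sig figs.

R ≈ 1.80×10¹¹ m

L = 4πR²σT⁴ ⇒ R = √(L/(4πσT⁴)).
σT⁴ = 2.55536×10⁶ W/m², so R = √(1.044×10³⁰/(4π×2.55536×10⁶)) = 1.80×10¹¹ m.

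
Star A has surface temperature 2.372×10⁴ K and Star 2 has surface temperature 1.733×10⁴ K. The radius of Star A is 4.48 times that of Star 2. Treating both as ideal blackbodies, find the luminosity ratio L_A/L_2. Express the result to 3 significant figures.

L ∝ R²T⁴, so L_A/L_2 = (R_A/R_2)²(T_A/T_2)⁴ = (4.48)² × (2.372×10⁴/1.733×10⁴)⁴ = 20.0704 × 3.50966 = 70.4.

L_A/L_2 ≈ 70.4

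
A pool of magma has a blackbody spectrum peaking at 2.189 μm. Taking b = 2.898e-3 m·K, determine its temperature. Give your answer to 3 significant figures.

T ≈ 1.32×10³ K

Wien's law gives T = b/λ_max = (2.898×10⁻³ m·K)/(2.189×10⁻⁶ m) = 1.32×10³ K.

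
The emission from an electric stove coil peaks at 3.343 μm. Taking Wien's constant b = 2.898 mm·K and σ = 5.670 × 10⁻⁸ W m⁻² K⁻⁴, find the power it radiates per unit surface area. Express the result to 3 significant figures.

Wien's law: T = b/λ_max = 2.898×10⁻³/3.343×10⁻⁶ = 866.886 K.
Then I = σT⁴ = 5.670×10⁻⁸×(866.886)⁴ = 3.20×10⁴ W/m².

I ≈ 3.20×10⁴ W/m²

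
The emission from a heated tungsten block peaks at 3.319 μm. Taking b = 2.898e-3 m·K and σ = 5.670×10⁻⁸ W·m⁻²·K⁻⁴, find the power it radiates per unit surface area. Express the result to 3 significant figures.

Wien's law: T = b/λ_max = 2.898×10⁻³/3.319×10⁻⁶ = 873.155 K.
Then I = σT⁴ = 5.670×10⁻⁸×(873.155)⁴ = 3.30×10⁴ W/m².

I ≈ 3.30×10⁴ W/m²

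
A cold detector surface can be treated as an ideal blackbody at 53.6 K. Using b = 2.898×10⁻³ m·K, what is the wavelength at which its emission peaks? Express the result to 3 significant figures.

λ_max ≈ 54.1 μm

Wien's displacement law: λ_max = b/T = (2.898×10⁻³ m·K)/(53.6 K) = 5.407×10⁻⁵ m.
That is 54.1 μm, in the infrared range.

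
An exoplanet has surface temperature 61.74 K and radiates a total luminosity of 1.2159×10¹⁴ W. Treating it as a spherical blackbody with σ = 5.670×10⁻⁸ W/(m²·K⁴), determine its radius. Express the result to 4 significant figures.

L = 4πR²σT⁴ ⇒ R = √(L/(4πσT⁴)).
σT⁴ = 0.823853 W/m², so R = √(1.2159×10¹⁴/(4π×0.823853)) = 3.427×10⁶ m.

R ≈ 3.427×10⁶ m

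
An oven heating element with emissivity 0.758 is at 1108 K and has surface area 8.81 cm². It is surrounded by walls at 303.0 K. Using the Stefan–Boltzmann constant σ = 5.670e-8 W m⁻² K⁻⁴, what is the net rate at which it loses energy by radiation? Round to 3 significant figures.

Net loss ≈ 56.7 W

Area A = 8.81 cm² = 8.81×10⁻⁴ m².
Net radiated power P_net = εσA(T⁴ − T₀⁴) = 0.758×5.670×10⁻⁸×8.81×10⁻⁴×(1108⁴ − 303.0⁴).
T⁴ − T₀⁴ = 1.50716×10¹² − 8.42889×10⁹ = 1.49873×10¹² K⁴, so P_net = 56.7 W.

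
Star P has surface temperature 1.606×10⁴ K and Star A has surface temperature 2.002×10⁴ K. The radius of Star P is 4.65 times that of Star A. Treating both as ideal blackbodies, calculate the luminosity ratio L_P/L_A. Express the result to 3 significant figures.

L ∝ R²T⁴, so L_P/L_A = (R_P/R_A)²(T_P/T_A)⁴ = (4.65)² × (1.606×10⁴/2.002×10⁴)⁴ = 21.6225 × 0.414120 = 8.95.

L_P/L_A ≈ 8.95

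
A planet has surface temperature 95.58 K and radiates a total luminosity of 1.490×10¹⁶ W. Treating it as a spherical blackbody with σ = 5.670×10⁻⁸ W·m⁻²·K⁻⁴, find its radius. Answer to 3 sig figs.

R ≈ 1.58×10⁷ m

L = 4πR²σT⁴ ⇒ R = √(L/(4πσT⁴)).
σT⁴ = 4.73207 W/m², so R = √(1.490×10¹⁶/(4π×4.73207)) = 1.58×10⁷ m.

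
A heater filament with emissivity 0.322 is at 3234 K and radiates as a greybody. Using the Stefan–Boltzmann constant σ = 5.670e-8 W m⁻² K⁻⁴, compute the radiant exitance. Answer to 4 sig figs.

I ≈ 1.997×10⁶ W/m²

Stefan–Boltzmann: I = εσT⁴ = 0.322 × 5.670×10⁻⁸ × (3234)⁴ = 1.997×10⁶ W/m².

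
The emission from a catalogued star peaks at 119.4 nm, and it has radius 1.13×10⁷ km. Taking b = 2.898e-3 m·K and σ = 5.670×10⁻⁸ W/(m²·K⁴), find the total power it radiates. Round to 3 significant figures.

P ≈ 3.16×10³¹ W

Wien's law: T = b/λ_max = 2.898×10⁻³/1.194×10⁻⁷ = 24271.4 K.
Surface area A = 4πR² = 4π(1.13×10¹⁰ m)² = 1.60460×10²¹ m².
Then P = σAT⁴ = 5.670×10⁻⁸×1.60460×10²¹×(24271.4)⁴ = 3.16×10³¹ W.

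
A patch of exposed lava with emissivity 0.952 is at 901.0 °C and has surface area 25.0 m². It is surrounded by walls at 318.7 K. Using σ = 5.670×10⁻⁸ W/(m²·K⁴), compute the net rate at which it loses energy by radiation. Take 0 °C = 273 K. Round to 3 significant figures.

T = 901.0 °C + 273 = 1174.0 K.
Area A = 25.0 m².
Net radiated power P_net = εσA(T⁴ − T₀⁴) = 0.952×5.670×10⁻⁸×25.0×(1174.0⁴ − 318.7⁴).
T⁴ − T₀⁴ = 1.89964×10¹² − 1.03164×10¹⁰ = 1.88932×10¹² K⁴, so P_net = 2.55×10⁶ W.

Net loss ≈ 2.55×10⁶ W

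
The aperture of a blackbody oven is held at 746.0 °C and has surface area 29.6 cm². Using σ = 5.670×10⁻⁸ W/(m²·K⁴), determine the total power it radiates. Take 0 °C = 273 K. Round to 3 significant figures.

P ≈ 181 W

T = 746.0 °C + 273 = 1019.0 K.
Area A = 29.6 cm² = 2.96×10⁻³ m².
P = σAT⁴ = 5.670×10⁻⁸ × 2.96×10⁻³ × (1019.0)⁴ = 181 W.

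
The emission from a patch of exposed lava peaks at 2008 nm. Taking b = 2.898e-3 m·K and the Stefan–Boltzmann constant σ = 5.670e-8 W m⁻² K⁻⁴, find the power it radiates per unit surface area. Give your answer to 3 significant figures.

I ≈ 2.46×10⁵ W/m²

Wien's law: T = b/λ_max = 2.898×10⁻³/2.008×10⁻⁶ = 1443.23 K.
Then I = σT⁴ = 5.670×10⁻⁸×(1443.23)⁴ = 2.46×10⁵ W/m².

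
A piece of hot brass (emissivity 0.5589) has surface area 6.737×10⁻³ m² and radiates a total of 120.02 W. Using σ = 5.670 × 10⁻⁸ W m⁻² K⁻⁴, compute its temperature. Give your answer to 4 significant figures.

Area A = 6.737×10⁻³ m².
P = εσAT⁴ ⇒ T = (P/(εσA))^(1/4) = (120.02/(0.5589×5.670×10⁻⁸×6.737×10⁻³))^(1/4) = 865.9 K.

T ≈ 865.9 K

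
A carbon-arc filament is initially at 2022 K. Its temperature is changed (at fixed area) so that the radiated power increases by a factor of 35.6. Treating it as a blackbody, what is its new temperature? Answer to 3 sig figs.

P ∝ T⁴, so T₂/T₁ = (P₂/P₁)^(1/4) = (35.6)^(1/4) = 2.44266.
T₂ = 2022 × 2.44266 = 4.94×10³ K.

T₂ ≈ 4.94×10³ K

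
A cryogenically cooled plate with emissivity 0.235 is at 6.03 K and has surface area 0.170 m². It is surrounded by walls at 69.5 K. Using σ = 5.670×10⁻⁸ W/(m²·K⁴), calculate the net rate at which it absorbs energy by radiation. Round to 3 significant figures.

Area A = 0.170 m².
Net radiated power P_net = εσA(T⁴ − T₀⁴) = 0.235×5.670×10⁻⁸×0.170×(6.03⁴ − 69.5⁴).
T⁴ − T₀⁴ = 1322.12 − 2.33313×10⁷ = -2.33300×10⁷ K⁴, so P_net = -0.0528 W — negative, meaning a net gain of 0.0528 W.

Net gain ≈ 0.0528 W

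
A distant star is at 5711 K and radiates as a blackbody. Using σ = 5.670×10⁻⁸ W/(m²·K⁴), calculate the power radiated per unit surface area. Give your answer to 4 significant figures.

Stefan–Boltzmann: I = σT⁴ = 5.670×10⁻⁸ × (5711)⁴ = 6.032×10⁷ W/m².

I ≈ 6.032×10⁷ W/m²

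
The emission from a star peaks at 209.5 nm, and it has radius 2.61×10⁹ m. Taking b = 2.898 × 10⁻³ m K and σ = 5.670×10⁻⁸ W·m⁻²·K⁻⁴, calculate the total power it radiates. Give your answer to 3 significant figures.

Wien's law: T = b/λ_max = 2.898×10⁻³/2.095×10⁻⁷ = 13832.9 K.
Surface area A = 4πR² = 4π(2.61×10⁹ m)² = 8.56034×10¹⁹ m².
Then P = σAT⁴ = 5.670×10⁻⁸×8.56034×10¹⁹×(13832.9)⁴ = 1.78×10²⁹ W.

P ≈ 1.78×10²⁹ W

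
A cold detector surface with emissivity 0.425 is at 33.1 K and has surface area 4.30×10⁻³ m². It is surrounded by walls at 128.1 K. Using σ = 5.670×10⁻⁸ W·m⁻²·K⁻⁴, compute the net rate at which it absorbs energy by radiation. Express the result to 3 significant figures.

Net gain ≈ 0.0278 W

Area A = 4.30×10⁻³ m².
Net radiated power P_net = εσA(T⁴ − T₀⁴) = 0.425×5.670×10⁻⁸×4.30×10⁻³×(33.1⁴ − 128.1⁴).
T⁴ − T₀⁴ = 1.20036×10⁶ − 2.69275×10⁸ = -2.68075×10⁸ K⁴, so P_net = -0.0278 W — negative, meaning a net gain of 0.0278 W.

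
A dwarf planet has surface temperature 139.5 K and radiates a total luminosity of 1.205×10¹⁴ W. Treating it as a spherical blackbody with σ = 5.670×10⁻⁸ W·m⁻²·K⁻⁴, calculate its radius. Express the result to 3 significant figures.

R ≈ 6.68×10⁵ m

L = 4πR²σT⁴ ⇒ R = √(L/(4πσT⁴)).
σT⁴ = 21.4724 W/m², so R = √(1.205×10¹⁴/(4π×21.4724)) = 6.68×10⁵ m.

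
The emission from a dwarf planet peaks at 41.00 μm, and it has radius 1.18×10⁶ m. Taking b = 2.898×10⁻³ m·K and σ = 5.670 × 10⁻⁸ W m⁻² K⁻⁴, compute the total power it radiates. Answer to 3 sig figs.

Wien's law: T = b/λ_max = 2.898×10⁻³/4.100×10⁻⁵ = 70.6829 K.
Surface area A = 4πR² = 4π(1.18×10⁶ m)² = 1.74974×10¹³ m².
Then P = σAT⁴ = 5.670×10⁻⁸×1.74974×10¹³×(70.6829)⁴ = 2.48×10¹³ W.

P ≈ 2.48×10¹³ W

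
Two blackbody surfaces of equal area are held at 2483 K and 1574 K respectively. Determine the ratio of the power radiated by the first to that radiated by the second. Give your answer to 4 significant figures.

P₁/P₂ ≈ 6.193

With equal areas, P₁/P₂ = (T₁/T₂)⁴ = (2483/1574)⁴ = 6.193.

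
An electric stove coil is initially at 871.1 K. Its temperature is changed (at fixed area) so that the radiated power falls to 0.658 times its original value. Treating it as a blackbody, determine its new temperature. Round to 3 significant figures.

T₂ ≈ 785 K

P ∝ T⁴, so T₂/T₁ = (P₂/P₁)^(1/4) = (0.658)^(1/4) = 0.900651.
T₂ = 871.1 × 0.900651 = 785 K.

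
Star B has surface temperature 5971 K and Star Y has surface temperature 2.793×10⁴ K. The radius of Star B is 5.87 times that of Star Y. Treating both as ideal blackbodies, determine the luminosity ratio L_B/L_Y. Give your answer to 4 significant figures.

L ∝ R²T⁴, so L_B/L_Y = (R_B/R_Y)²(T_B/T_Y)⁴ = (5.87)² × (5971/2.793×10⁴)⁴ = 34.4569 × 2.08884×10⁻³ = 0.07197.

L_B/L_Y ≈ 0.07197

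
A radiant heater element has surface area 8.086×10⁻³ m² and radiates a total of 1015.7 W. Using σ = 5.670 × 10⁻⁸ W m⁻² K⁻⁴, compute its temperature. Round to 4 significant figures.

Area A = 8.086×10⁻³ m².
P = σAT⁴ ⇒ T = (P/(σA))^(1/4) = (1015.7/(5.670×10⁻⁸×8.086×10⁻³))^(1/4) = 1220 K.

T ≈ 1220 K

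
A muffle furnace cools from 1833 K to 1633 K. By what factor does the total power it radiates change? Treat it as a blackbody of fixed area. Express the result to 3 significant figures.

P ∝ T⁴, so P₂/P₁ = (T₂/T₁)⁴ = (1633/1833)⁴ = (0.890889)⁴ = 0.630.

P₂/P₁ ≈ 0.630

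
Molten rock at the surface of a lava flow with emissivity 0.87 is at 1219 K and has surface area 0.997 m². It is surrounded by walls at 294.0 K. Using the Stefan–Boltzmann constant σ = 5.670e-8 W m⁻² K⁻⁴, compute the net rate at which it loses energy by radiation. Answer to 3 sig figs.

Area A = 0.997 m².
Net radiated power P_net = εσA(T⁴ − T₀⁴) = 0.87×5.670×10⁻⁸×0.997×(1219⁴ − 294.0⁴).
T⁴ − T₀⁴ = 2.20808×10¹² − 7.47118×10⁹ = 2.20061×10¹² K⁴, so P_net = 1.08×10⁵ W.

Net loss ≈ 1.08×10⁵ W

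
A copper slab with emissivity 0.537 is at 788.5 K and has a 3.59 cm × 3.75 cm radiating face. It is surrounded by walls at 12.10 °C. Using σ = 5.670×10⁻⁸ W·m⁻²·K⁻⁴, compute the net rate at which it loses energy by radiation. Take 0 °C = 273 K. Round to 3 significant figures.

Net loss ≈ 15.6 W

Surroundings: T = 12.10 °C + 273 = 285.10 K.
Area A = 0.0359 × 0.0375 = 1.34625×10⁻³ m².
Net radiated power P_net = εσA(T⁴ − T₀⁴) = 0.537×5.670×10⁻⁸×1.34625×10⁻³×(788.5⁴ − 285.10⁴).
T⁴ − T₀⁴ = 3.86551×10¹¹ − 6.60677×10⁹ = 3.79944×10¹¹ K⁴, so P_net = 15.6 W.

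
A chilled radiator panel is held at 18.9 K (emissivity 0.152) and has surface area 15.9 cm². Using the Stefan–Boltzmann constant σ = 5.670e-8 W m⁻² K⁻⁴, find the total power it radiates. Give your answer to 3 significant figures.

P ≈ 1.75×10⁻⁶ W

Area A = 15.9 cm² = 1.59×10⁻³ m².
P = εσAT⁴ = 0.152 × 5.670×10⁻⁸ × 1.59×10⁻³ × (18.9)⁴ = 1.75×10⁻⁶ W.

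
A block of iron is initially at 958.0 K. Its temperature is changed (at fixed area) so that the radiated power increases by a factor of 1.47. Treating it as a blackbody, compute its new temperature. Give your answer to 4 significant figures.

P ∝ T⁴, so T₂/T₁ = (P₂/P₁)^(1/4) = (1.47)^(1/4) = 1.10111.
T₂ = 958.0 × 1.10111 = 1055 K.

T₂ ≈ 1055 K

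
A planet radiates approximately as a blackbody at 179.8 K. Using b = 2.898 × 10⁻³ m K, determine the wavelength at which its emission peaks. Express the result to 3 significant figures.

Wien's displacement law: λ_max = b/T = (2.898×10⁻³ m·K)/(179.8 K) = 1.612×10⁻⁵ m.
That is 16.1 μm, in the infrared range.

λ_max ≈ 16.1 μm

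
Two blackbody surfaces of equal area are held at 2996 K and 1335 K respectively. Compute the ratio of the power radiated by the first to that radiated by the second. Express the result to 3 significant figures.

P₁/P₂ ≈ 25.4

With equal areas, P₁/P₂ = (T₁/T₂)⁴ = (2996/1335)⁴ = 25.4.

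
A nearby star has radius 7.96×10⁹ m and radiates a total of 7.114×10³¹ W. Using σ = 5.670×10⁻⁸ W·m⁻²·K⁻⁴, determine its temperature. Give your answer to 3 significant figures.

Surface area A = 4πR² = 4π(7.96×10⁹ m)² = 7.96225×10²⁰ m².
P = σAT⁴ ⇒ T = (P/(σA))^(1/4) = (7.114×10³¹/(5.670×10⁻⁸×7.96225×10²⁰))^(1/4) = 3.54×10⁴ K.

T ≈ 3.54×10⁴ K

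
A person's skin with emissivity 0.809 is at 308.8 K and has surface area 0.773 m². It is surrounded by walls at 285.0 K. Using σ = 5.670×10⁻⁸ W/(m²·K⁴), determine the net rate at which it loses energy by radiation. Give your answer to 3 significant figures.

Net loss ≈ 88.5 W

Area A = 0.773 m².
Net radiated power P_net = εσA(T⁴ − T₀⁴) = 0.809×5.670×10⁻⁸×0.773×(308.8⁴ − 285.0⁴).
T⁴ − T₀⁴ = 9.09304×10⁹ − 6.59750×10⁹ = 2.49554×10⁹ K⁴, so P_net = 88.5 W.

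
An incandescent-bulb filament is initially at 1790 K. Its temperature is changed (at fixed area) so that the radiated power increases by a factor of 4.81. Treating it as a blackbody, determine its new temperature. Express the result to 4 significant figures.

T₂ ≈ 2651 K

P ∝ T⁴, so T₂/T₁ = (P₂/P₁)^(1/4) = (4.81)^(1/4) = 1.48094.
T₂ = 1790 × 1.48094 = 2651 K.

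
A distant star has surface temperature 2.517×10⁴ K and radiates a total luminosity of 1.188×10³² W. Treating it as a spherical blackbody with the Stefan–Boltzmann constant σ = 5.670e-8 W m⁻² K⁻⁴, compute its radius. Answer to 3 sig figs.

L = 4πR²σT⁴ ⇒ R = √(L/(4πσT⁴)).
σT⁴ = 2.27570×10¹⁰ W/m², so R = √(1.188×10³²/(4π×2.27570×10¹⁰)) = 2.04×10¹⁰ m.

R ≈ 2.04×10¹⁰ m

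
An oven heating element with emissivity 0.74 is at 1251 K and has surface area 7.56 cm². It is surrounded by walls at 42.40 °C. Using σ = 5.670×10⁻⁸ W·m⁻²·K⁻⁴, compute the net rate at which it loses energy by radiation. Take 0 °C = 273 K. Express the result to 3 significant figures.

Surroundings: T = 42.40 °C + 273 = 315.40 K.
Area A = 7.56 cm² = 7.56×10⁻⁴ m².
Net radiated power P_net = εσA(T⁴ − T₀⁴) = 0.74×5.670×10⁻⁸×7.56×10⁻⁴×(1251⁴ − 315.40⁴).
T⁴ − T₀⁴ = 2.44923×10¹² − 9.89571×10⁹ = 2.43933×10¹² K⁴, so P_net = 77.4 W.

Net loss ≈ 77.4 W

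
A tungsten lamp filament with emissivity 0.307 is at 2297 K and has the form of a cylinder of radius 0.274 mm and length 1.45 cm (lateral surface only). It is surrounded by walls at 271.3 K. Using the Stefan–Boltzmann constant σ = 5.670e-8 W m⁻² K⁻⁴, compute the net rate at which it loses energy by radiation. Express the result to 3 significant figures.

Net loss ≈ 12.1 W

Lateral area A = 2πrL = 2π×2.74×10⁻⁴×0.0145 = 2.49631×10⁻⁵ m².
Net radiated power P_net = εσA(T⁴ − T₀⁴) = 0.307×5.670×10⁻⁸×2.49631×10⁻⁵×(2297⁴ − 271.3⁴).
T⁴ − T₀⁴ = 2.78384×10¹³ − 5.41750×10⁹ = 2.78330×10¹³ K⁴, so P_net = 12.1 W.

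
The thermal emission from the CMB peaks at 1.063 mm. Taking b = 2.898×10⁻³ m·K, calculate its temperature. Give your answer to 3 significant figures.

T ≈ 2.73 K

Wien's law gives T = b/λ_max = (2.898×10⁻³ m·K)/(1.063×10⁻³ m) = 2.73 K.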